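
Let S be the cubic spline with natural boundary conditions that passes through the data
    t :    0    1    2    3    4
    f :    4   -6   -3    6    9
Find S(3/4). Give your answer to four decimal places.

Write m_i for S''(x_i). With h_i = 1, 1, 1, 1 and divided differences Δ_i = -10, 3, 9, 3, the continuity of S' gives the tridiagonal system
  1·m_0 + 4·m_1 + 1·m_2 = 6(Δ_1 - Δ_0) = 78
  1·m_1 + 4·m_2 + 1·m_3 = 6(Δ_2 - Δ_1) = 36
  1·m_2 + 4·m_3 + 1·m_4 = 6(Δ_3 - Δ_2) = -36
Natural end conditions: m_0 = m_4 = 0.
Forward elimination and back-substitution give m_0 = 0, m_1 = 495/28, m_2 = 51/7, m_3 = -303/28, m_4 = 0.
On [0, 1], S(t) = 4 - 725/56·t + 0·t² + 165/56·t³.
With t = 3/4: S(3/4) = -2287/512.

-4.4668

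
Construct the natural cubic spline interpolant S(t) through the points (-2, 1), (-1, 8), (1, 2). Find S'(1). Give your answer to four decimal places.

-6.3333

Let m_i = S''(x_i). Step sizes h_i = 1, 2; slopes of the chords Δ_i = (y_(i+1) - y_i)/h_i = 7, -3.
  1·m_0 + 6·m_1 + 2·m_2 = 6(Δ_1 - Δ_0) = -60
Natural end conditions: m_0 = m_2 = 0.
Solving: m_0 = 0, m_1 = -10, m_2 = 0.
On [-1, 1], S'(t) = b_1 + 2c_1·(t + 1) + 3d_1·(t + 1)² with b_1 = Δ_1 - h_1(2m_1 + m_2)/6 = 11/3, c_1 = m_1/2 = -5, d_1 = (m_2 - m_1)/(6h_1) = 5/6. So S'(1) = -19/3.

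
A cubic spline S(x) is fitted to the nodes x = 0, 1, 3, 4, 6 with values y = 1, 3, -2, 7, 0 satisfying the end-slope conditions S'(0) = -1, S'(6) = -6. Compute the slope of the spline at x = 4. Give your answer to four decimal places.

With M_i denoting the second derivative at x_i, h_i = 1, 2, 1, 2, and Δ_i = (y_(i+1) − y_i)/h_i = 2, -5/2, 9, -7/2:
  1·M_0 + 6·M_1 + 2·M_2 = 6(Δ_1 - Δ_0) = -27
  2·M_1 + 6·M_2 + 1·M_3 = 6(Δ_2 - Δ_1) = 69
  1·M_2 + 6·M_3 + 2·M_4 = 6(Δ_3 - Δ_2) = -75
Clamped end conditions give two more equations: 2h_0·M_0 + h_0·M_1 = 6(Δ_0 - S'(0)) = 18 and h_3·M_3 + 2h_3·M_4 = 6(S'(6) - Δ_3) = -15.
Forward elimination and back-substitution give M_0 = 1460/93, M_1 = -1246/93, M_2 = 3505/186, M_3 = -1606/93, M_4 = 1817/372.
On [4, 6], S'(x) = b_3 + 2c_3·(x - 4) + 3d_3·(x - 4)² with b_3 = Δ_3 - h_3(2M_3 + M_4)/6 = 2375/372, c_3 = M_3/2 = -803/93, d_3 = (M_4 - M_3)/(6h_3) = 2747/1488. So S'(4) = 2375/372.

6.3844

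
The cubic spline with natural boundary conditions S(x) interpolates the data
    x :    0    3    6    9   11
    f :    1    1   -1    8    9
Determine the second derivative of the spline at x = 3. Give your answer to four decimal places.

With σ_i denoting the second derivative at x_i, h_i = 3, 3, 3, 2, and Δ_i = (y_(i+1) − y_i)/h_i = 0, -2/3, 3, 1/2:
  3·σ_0 + 12·σ_1 + 3·σ_2 = 6(Δ_1 - Δ_0) = -4
  3·σ_1 + 12·σ_2 + 3·σ_3 = 6(Δ_2 - Δ_1) = 22
  3·σ_2 + 10·σ_3 + 2·σ_4 = 6(Δ_3 - Δ_2) = -15
Natural end conditions: σ_0 = σ_4 = 0.
Solving the tridiagonal system: σ_0 = 0, σ_1 = -413/414, σ_2 = 550/207, σ_3 = -317/138, σ_4 = 0.

-0.9976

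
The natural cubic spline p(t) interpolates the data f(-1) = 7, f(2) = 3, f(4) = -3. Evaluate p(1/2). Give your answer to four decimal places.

5.5625

With M_i denoting the second derivative at x_i, h_i = 3, 2, and Δ_i = (y_(i+1) − y_i)/h_i = -4/3, -3:
  3·M_0 + 10·M_1 + 2·M_2 = 6(Δ_1 - Δ_0) = -10
Natural end conditions: M_0 = M_2 = 0.
Forward elimination and back-substitution give M_0 = 0, M_1 = -1, M_2 = 0.
On [-1, 2], p(t) = 7 - 5/6·(t + 1) + 0·(t + 1)² - 1/18·(t + 1)³.
With (t + 1) = 3/2: p(1/2) = 89/16.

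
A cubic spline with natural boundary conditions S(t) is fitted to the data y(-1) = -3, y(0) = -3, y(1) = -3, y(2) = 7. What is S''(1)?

16

Let M_i = S''(x_i). Step sizes h_i = 1, 1, 1; slopes of the chords Δ_i = (y_(i+1) - y_i)/h_i = 0, 0, 10.
  1·M_0 + 4·M_1 + 1·M_2 = 6(Δ_1 - Δ_0) = 0
  1·M_1 + 4·M_2 + 1·M_3 = 6(Δ_2 - Δ_1) = 60
Natural end conditions: M_0 = M_3 = 0.
Solving: M_0 = 0, M_1 = -4, M_2 = 16, M_3 = 0.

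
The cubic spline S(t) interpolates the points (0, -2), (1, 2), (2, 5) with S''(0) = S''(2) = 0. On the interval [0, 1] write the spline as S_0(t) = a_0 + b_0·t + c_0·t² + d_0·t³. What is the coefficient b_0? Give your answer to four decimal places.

4.2500

Put σ_i = S'' at the i-th knot. Here h = (1, 1) and Δ = (4, 3), so the interior equations h_(i-1)·σ_(i-1) + 2(h_(i-1)+h_i)·σ_i + h_i·σ_(i+1) = 6(Δ_i − Δ_(i-1)) read
  1·σ_0 + 4·σ_1 + 1·σ_2 = 6(Δ_1 - Δ_0) = -6
Natural end conditions: σ_0 = σ_2 = 0.
Forward elimination and back-substitution give σ_0 = 0, σ_1 = -3/2, σ_2 = 0.
On [0, 1], with S_0(t) = a_0 + b_0·t + c_0·t² + d_0·t³: c_0 = σ_0/2 = 0, d_0 = (σ_1 - σ_0)/(6h_0) = -1/4, b_0 = Δ_0 - h_0(2σ_0 + σ_1)/6 = 17/4.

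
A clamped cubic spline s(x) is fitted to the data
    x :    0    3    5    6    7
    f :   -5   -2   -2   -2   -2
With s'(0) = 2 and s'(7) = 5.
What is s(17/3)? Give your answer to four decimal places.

With σ_i denoting the second derivative at x_i, h_i = 3, 2, 1, 1, and Δ_i = (y_(i+1) − y_i)/h_i = 1, 0, 0, 0:
  3·σ_0 + 10·σ_1 + 2·σ_2 = 6(Δ_1 - Δ_0) = -6
  2·σ_1 + 6·σ_2 + 1·σ_3 = 6(Δ_2 - Δ_1) = 0
  1·σ_2 + 4·σ_3 + 1·σ_4 = 6(Δ_3 - Δ_2) = 0
Clamped end conditions give two more equations: 2h_0·σ_0 + h_0·σ_1 = 6(Δ_0 - s'(0)) = -6 and h_3·σ_3 + 2h_3·σ_4 = 6(s'(7) - Δ_3) = 30.
Solving the tridiagonal system: σ_0 = -37/52, σ_1 = -15/26, σ_2 = 99/104, σ_3 = -237/52, σ_4 = 1797/104.
On [5, 6], s(x) = -2 + 23/52·(x - 5) + 99/208·(x - 5)² - 191/208·(x - 5)³.
With (x - 5) = 2/3: s(17/3) = -2479/1404.

-1.7657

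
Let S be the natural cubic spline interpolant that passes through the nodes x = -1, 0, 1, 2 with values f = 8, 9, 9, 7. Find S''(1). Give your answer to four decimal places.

Let M_i = S''(x_i). Step sizes h_i = 1, 1, 1; slopes of the chords Δ_i = (y_(i+1) - y_i)/h_i = 1, 0, -2.
  1·M_0 + 4·M_1 + 1·M_2 = 6(Δ_1 - Δ_0) = -6
  1·M_1 + 4·M_2 + 1·M_3 = 6(Δ_2 - Δ_1) = -12
Natural end conditions: M_0 = M_3 = 0.
Solving the tridiagonal system: M_0 = 0, M_1 = -4/5, M_2 = -14/5, M_3 = 0.

-2.8000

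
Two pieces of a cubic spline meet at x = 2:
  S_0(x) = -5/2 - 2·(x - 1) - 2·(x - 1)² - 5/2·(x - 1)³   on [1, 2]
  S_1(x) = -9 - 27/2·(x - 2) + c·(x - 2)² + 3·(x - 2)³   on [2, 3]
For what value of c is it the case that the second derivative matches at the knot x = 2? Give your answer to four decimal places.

-9.5000

S_0''(x) = -4 - 15·(x - 1), so S_0''(2) = -19. On the right, S_1''(2) = 2c, so c = -19/2.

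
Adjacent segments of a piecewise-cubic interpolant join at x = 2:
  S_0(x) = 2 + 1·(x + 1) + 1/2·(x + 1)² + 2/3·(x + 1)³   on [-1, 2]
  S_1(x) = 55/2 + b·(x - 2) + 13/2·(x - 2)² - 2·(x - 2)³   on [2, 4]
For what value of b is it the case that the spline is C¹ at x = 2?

22

S_0'(x) = 1 + 1·(x + 1) + 2·(x + 1)², so S_0'(2) = 22. On the right, S_1'(2) = b, so b = 22.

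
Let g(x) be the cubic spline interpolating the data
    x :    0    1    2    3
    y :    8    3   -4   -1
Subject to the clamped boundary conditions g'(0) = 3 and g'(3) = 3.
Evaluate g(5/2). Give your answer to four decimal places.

-3.0500

Put M_i = g'' at the i-th knot. Here h = (1, 1, 1) and Δ = (-5, -7, 3), so the interior equations h_(i-1)·M_(i-1) + 2(h_(i-1)+h_i)·M_i + h_i·M_(i+1) = 6(Δ_i − Δ_(i-1)) read
  1·M_0 + 4·M_1 + 1·M_2 = 6(Δ_1 - Δ_0) = -12
  1·M_1 + 4·M_2 + 1·M_3 = 6(Δ_2 - Δ_1) = 60
Clamped end conditions give two more equations: 2h_0·M_0 + h_0·M_1 = 6(Δ_0 - g'(0)) = -48 and h_2·M_2 + 2h_2·M_3 = 6(g'(3) - Δ_2) = 0.
Hence M_0 = -116/5, M_1 = -8/5, M_2 = 88/5, M_3 = -44/5.
On [2, 3], g(x) = -4 - 7/5·(x - 2) + 44/5·(x - 2)² - 22/5·(x - 2)³.
With (x - 2) = 1/2: g(5/2) = -61/20.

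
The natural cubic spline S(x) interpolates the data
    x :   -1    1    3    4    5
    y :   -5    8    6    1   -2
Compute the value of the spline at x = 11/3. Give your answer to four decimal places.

With m_i denoting the second derivative at x_i, h_i = 2, 2, 1, 1, and Δ_i = (y_(i+1) − y_i)/h_i = 13/2, -1, -5, -3:
  2·m_0 + 8·m_1 + 2·m_2 = 6(Δ_1 - Δ_0) = -45
  2·m_1 + 6·m_2 + 1·m_3 = 6(Δ_2 - Δ_1) = -24
  1·m_2 + 4·m_3 + 1·m_4 = 6(Δ_3 - Δ_2) = 12
Natural end conditions: m_0 = m_4 = 0.
Forward elimination and back-substitution give m_0 = 0, m_1 = -39/8, m_2 = -3, m_3 = 15/4, m_4 = 0.
On [3, 4], S(x) = 6 - 37/8·(x - 3) - 3/2·(x - 3)² + 9/8·(x - 3)³.
With (x - 3) = 2/3: S(11/3) = 31/12.

2.5833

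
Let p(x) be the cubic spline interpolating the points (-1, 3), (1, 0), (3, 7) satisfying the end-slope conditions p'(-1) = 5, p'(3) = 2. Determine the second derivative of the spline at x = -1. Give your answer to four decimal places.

Put m_i = p'' at the i-th knot. Here h = (2, 2) and Δ = (-3/2, 7/2), so the interior equations h_(i-1)·m_(i-1) + 2(h_(i-1)+h_i)·m_i + h_i·m_(i+1) = 6(Δ_i − Δ_(i-1)) read
  2·m_0 + 8·m_1 + 2·m_2 = 6(Δ_1 - Δ_0) = 30
Clamped end conditions give two more equations: 2h_0·m_0 + h_0·m_1 = 6(Δ_0 - p'(-1)) = -39 and h_1·m_1 + 2h_1·m_2 = 6(p'(3) - Δ_1) = -9.
Solving the tridiagonal system: m_0 = -57/4, m_1 = 9, m_2 = -27/4.

-14.2500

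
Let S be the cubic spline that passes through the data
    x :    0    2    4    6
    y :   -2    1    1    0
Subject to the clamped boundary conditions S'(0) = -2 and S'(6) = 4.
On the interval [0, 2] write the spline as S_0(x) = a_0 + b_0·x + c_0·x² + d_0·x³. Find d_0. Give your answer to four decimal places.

-0.7250

With M_i denoting the second derivative at x_i, h_i = 2, 2, 2, and Δ_i = (y_(i+1) − y_i)/h_i = 3/2, 0, -1/2:
  2·M_0 + 8·M_1 + 2·M_2 = 6(Δ_1 - Δ_0) = -9
  2·M_1 + 8·M_2 + 2·M_3 = 6(Δ_2 - Δ_1) = -3
Clamped end conditions give two more equations: 2h_0·M_0 + h_0·M_1 = 6(Δ_0 - S'(0)) = 21 and h_2·M_2 + 2h_2·M_3 = 6(S'(6) - Δ_2) = 27.
Hence M_0 = 32/5, M_1 = -23/10, M_2 = -17/10, M_3 = 38/5.
On [0, 2], with S_0(x) = a_0 + b_0·x + c_0·x² + d_0·x³: c_0 = M_0/2 = 16/5, d_0 = (M_1 - M_0)/(6h_0) = -29/40, b_0 = Δ_0 - h_0(2M_0 + M_1)/6 = -2.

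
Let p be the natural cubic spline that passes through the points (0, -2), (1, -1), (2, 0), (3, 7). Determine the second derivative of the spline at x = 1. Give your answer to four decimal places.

-2.4000

Put σ_i = p'' at the i-th knot. Here h = (1, 1, 1) and Δ = (1, 1, 7), so the interior equations h_(i-1)·σ_(i-1) + 2(h_(i-1)+h_i)·σ_i + h_i·σ_(i+1) = 6(Δ_i − Δ_(i-1)) read
  1·σ_0 + 4·σ_1 + 1·σ_2 = 6(Δ_1 - Δ_0) = 0
  1·σ_1 + 4·σ_2 + 1·σ_3 = 6(Δ_2 - Δ_1) = 36
Natural end conditions: σ_0 = σ_3 = 0.
Solving the tridiagonal system: σ_0 = 0, σ_1 = -12/5, σ_2 = 48/5, σ_3 = 0.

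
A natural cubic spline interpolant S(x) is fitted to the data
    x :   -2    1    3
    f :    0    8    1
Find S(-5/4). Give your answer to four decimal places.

3.3008

Let m_i = S''(x_i). Step sizes h_i = 3, 2; slopes of the chords Δ_i = (y_(i+1) - y_i)/h_i = 8/3, -7/2.
  3·m_0 + 10·m_1 + 2·m_2 = 6(Δ_1 - Δ_0) = -37
Natural end conditions: m_0 = m_2 = 0.
Forward elimination and back-substitution give m_0 = 0, m_1 = -37/10, m_2 = 0.
On [-2, 1], S(x) = 0 + 271/60·(x + 2) + 0·(x + 2)² - 37/180·(x + 2)³.
With (x + 2) = 3/4: S(-5/4) = 845/256.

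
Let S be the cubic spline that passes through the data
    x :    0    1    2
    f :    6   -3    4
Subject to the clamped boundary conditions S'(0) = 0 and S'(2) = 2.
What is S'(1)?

-2

Put σ_i = S'' at the i-th knot. Here h = (1, 1) and Δ = (-9, 7), so the interior equations h_(i-1)·σ_(i-1) + 2(h_(i-1)+h_i)·σ_i + h_i·σ_(i+1) = 6(Δ_i − Δ_(i-1)) read
  1·σ_0 + 4·σ_1 + 1·σ_2 = 6(Δ_1 - Δ_0) = 96
Clamped end conditions give two more equations: 2h_0·σ_0 + h_0·σ_1 = 6(Δ_0 - S'(0)) = -54 and h_1·σ_1 + 2h_1·σ_2 = 6(S'(2) - Δ_1) = -30.
Hence σ_0 = -50, σ_1 = 46, σ_2 = -38.
On [1, 2], S'(x) = b_1 + 2c_1·(x - 1) + 3d_1·(x - 1)² with b_1 = Δ_1 - h_1(2σ_1 + σ_2)/6 = -2, c_1 = σ_1/2 = 23, d_1 = (σ_2 - σ_1)/(6h_1) = -14. So S'(1) = -2.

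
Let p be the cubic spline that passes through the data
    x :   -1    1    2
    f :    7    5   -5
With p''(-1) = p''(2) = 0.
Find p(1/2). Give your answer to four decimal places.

7.4688

Write m_i for p''(x_i). With h_i = 2, 1 and divided differences Δ_i = -1, -10, the continuity of p' gives the tridiagonal system
  2·m_0 + 6·m_1 + 1·m_2 = 6(Δ_1 - Δ_0) = -54
Natural end conditions: m_0 = m_2 = 0.
Hence m_0 = 0, m_1 = -9, m_2 = 0.
On [-1, 1], p(x) = 7 + 2·(x + 1) + 0·(x + 1)² - 3/4·(x + 1)³.
With (x + 1) = 3/2: p(1/2) = 239/32.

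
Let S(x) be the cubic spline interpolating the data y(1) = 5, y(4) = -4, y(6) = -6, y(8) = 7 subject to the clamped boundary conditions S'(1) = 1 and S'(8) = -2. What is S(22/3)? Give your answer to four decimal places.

5.0791

Let M_i = S''(x_i). Step sizes h_i = 3, 2, 2; slopes of the chords Δ_i = (y_(i+1) - y_i)/h_i = -3, -1, 13/2.
  3·M_0 + 10·M_1 + 2·M_2 = 6(Δ_1 - Δ_0) = 12
  2·M_1 + 8·M_2 + 2·M_3 = 6(Δ_2 - Δ_1) = 45
Clamped end conditions give two more equations: 2h_0·M_0 + h_0·M_1 = 6(Δ_0 - S'(1)) = -24 and h_2·M_2 + 2h_2·M_3 = 6(S'(8) - Δ_2) = -51.
Forward elimination and back-substitution give M_0 = -157/37, M_1 = 18/37, M_2 = 735/74, M_3 = -1311/74.
On [6, 8], S(x) = -6 + 214/37·(x - 6) + 735/148·(x - 6)² - 341/148·(x - 6)³.
With (x - 6) = 4/3: S(22/3) = 5074/999.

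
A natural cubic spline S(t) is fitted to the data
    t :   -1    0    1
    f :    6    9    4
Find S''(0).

-12

Put M_i = S'' at the i-th knot. Here h = (1, 1) and Δ = (3, -5), so the interior equations h_(i-1)·M_(i-1) + 2(h_(i-1)+h_i)·M_i + h_i·M_(i+1) = 6(Δ_i − Δ_(i-1)) read
  1·M_0 + 4·M_1 + 1·M_2 = 6(Δ_1 - Δ_0) = -48
Natural end conditions: M_0 = M_2 = 0.
Forward elimination and back-substitution give M_0 = 0, M_1 = -12, M_2 = 0.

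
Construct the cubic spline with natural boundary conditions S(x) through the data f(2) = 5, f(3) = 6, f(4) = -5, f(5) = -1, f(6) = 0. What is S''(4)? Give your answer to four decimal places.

Write M_i for S''(x_i). With h_i = 1, 1, 1, 1 and divided differences Δ_i = 1, -11, 4, 1, the continuity of S' gives the tridiagonal system
  1·M_0 + 4·M_1 + 1·M_2 = 6(Δ_1 - Δ_0) = -72
  1·M_1 + 4·M_2 + 1·M_3 = 6(Δ_2 - Δ_1) = 90
  1·M_2 + 4·M_3 + 1·M_4 = 6(Δ_3 - Δ_2) = -18
Natural end conditions: M_0 = M_4 = 0.
Solving the tridiagonal system: M_0 = 0, M_1 = -729/28, M_2 = 225/7, M_3 = -351/28, M_4 = 0.

32.1429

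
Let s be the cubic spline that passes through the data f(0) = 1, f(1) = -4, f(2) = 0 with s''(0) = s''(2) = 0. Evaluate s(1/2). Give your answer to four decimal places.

With M_i denoting the second derivative at x_i, h_i = 1, 1, and Δ_i = (y_(i+1) − y_i)/h_i = -5, 4:
  1·M_0 + 4·M_1 + 1·M_2 = 6(Δ_1 - Δ_0) = 54
Natural end conditions: M_0 = M_2 = 0.
Solving: M_0 = 0, M_1 = 27/2, M_2 = 0.
On [0, 1], s(x) = 1 - 29/4·x + 0·x² + 9/4·x³.
With x = 1/2: s(1/2) = -75/32.

-2.3438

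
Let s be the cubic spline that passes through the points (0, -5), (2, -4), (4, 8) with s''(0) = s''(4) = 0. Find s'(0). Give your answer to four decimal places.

Write M_i for s''(x_i). With h_i = 2, 2 and divided differences Δ_i = 1/2, 6, the continuity of s' gives the tridiagonal system
  2·M_0 + 8·M_1 + 2·M_2 = 6(Δ_1 - Δ_0) = 33
Natural end conditions: M_0 = M_2 = 0.
Solving the tridiagonal system: M_0 = 0, M_1 = 33/8, M_2 = 0.
On [0, 2], s'(x) = b_0 + 2c_0·x + 3d_0·x² with b_0 = Δ_0 - h_0(2M_0 + M_1)/6 = -7/8, c_0 = M_0/2 = 0, d_0 = (M_1 - M_0)/(6h_0) = 11/32. So s'(0) = -7/8.

-0.8750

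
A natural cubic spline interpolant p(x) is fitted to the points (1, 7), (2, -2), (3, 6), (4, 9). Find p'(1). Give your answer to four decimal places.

-13.8667

With M_i denoting the second derivative at x_i, h_i = 1, 1, 1, and Δ_i = (y_(i+1) − y_i)/h_i = -9, 8, 3:
  1·M_0 + 4·M_1 + 1·M_2 = 6(Δ_1 - Δ_0) = 102
  1·M_1 + 4·M_2 + 1·M_3 = 6(Δ_2 - Δ_1) = -30
Natural end conditions: M_0 = M_3 = 0.
Solving: M_0 = 0, M_1 = 146/5, M_2 = -74/5, M_3 = 0.
On [1, 2], p'(x) = b_0 + 2c_0·(x - 1) + 3d_0·(x - 1)² with b_0 = Δ_0 - h_0(2M_0 + M_1)/6 = -208/15, c_0 = M_0/2 = 0, d_0 = (M_1 - M_0)/(6h_0) = 73/15. So p'(1) = -208/15.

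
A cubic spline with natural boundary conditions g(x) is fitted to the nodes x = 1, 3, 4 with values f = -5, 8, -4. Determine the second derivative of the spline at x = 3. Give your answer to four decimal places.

-18.5000

Put m_i = g'' at the i-th knot. Here h = (2, 1) and Δ = (13/2, -12), so the interior equations h_(i-1)·m_(i-1) + 2(h_(i-1)+h_i)·m_i + h_i·m_(i+1) = 6(Δ_i − Δ_(i-1)) read
  2·m_0 + 6·m_1 + 1·m_2 = 6(Δ_1 - Δ_0) = -111
Natural end conditions: m_0 = m_2 = 0.
Hence m_0 = 0, m_1 = -37/2, m_2 = 0.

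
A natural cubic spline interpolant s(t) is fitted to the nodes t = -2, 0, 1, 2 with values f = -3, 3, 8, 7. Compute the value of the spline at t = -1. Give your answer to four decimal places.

-0.9130

Let m_i = s''(x_i). Step sizes h_i = 2, 1, 1; slopes of the chords Δ_i = (y_(i+1) - y_i)/h_i = 3, 5, -1.
  2·m_0 + 6·m_1 + 1·m_2 = 6(Δ_1 - Δ_0) = 12
  1·m_1 + 4·m_2 + 1·m_3 = 6(Δ_2 - Δ_1) = -36
Natural end conditions: m_0 = m_3 = 0.
Forward elimination and back-substitution give m_0 = 0, m_1 = 84/23, m_2 = -228/23, m_3 = 0.
On [-2, 0], s(t) = -3 + 41/23·(t + 2) + 0·(t + 2)² + 7/23·(t + 2)³.
With (t + 2) = 1: s(-1) = -21/23.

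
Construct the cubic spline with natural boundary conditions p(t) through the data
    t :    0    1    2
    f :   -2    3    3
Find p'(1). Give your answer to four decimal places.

2.5000

Let M_i = p''(x_i). Step sizes h_i = 1, 1; slopes of the chords Δ_i = (y_(i+1) - y_i)/h_i = 5, 0.
  1·M_0 + 4·M_1 + 1·M_2 = 6(Δ_1 - Δ_0) = -30
Natural end conditions: M_0 = M_2 = 0.
Hence M_0 = 0, M_1 = -15/2, M_2 = 0.
On [1, 2], p'(t) = b_1 + 2c_1·(t - 1) + 3d_1·(t - 1)² with b_1 = Δ_1 - h_1(2M_1 + M_2)/6 = 5/2, c_1 = M_1/2 = -15/4, d_1 = (M_2 - M_1)/(6h_1) = 5/4. So p'(1) = 5/2.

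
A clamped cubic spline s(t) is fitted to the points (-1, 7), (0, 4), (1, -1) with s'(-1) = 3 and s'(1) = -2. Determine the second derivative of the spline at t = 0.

-1

Let M_i = s''(x_i). Step sizes h_i = 1, 1; slopes of the chords Δ_i = (y_(i+1) - y_i)/h_i = -3, -5.
  1·M_0 + 4·M_1 + 1·M_2 = 6(Δ_1 - Δ_0) = -12
Clamped end conditions give two more equations: 2h_0·M_0 + h_0·M_1 = 6(Δ_0 - s'(-1)) = -36 and h_1·M_1 + 2h_1·M_2 = 6(s'(1) - Δ_1) = 18.
Forward elimination and back-substitution give M_0 = -35/2, M_1 = -1, M_2 = 19/2.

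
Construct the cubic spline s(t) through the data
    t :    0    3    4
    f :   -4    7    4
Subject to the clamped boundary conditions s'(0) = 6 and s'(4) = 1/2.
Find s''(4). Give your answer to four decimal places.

With M_i denoting the second derivative at x_i, h_i = 3, 1, and Δ_i = (y_(i+1) − y_i)/h_i = 11/3, -3:
  3·M_0 + 8·M_1 + 1·M_2 = 6(Δ_1 - Δ_0) = -40
Clamped end conditions give two more equations: 2h_0·M_0 + h_0·M_1 = 6(Δ_0 - s'(0)) = -14 and h_1·M_1 + 2h_1·M_2 = 6(s'(4) - Δ_1) = 21.
Solving: M_0 = 31/24, M_1 = -29/4, M_2 = 113/8.

14.1250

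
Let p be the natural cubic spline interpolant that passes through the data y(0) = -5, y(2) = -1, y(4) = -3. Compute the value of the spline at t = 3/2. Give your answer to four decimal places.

Put M_i = p'' at the i-th knot. Here h = (2, 2) and Δ = (2, -1), so the interior equations h_(i-1)·M_(i-1) + 2(h_(i-1)+h_i)·M_i + h_i·M_(i+1) = 6(Δ_i − Δ_(i-1)) read
  2·M_0 + 8·M_1 + 2·M_2 = 6(Δ_1 - Δ_0) = -18
Natural end conditions: M_0 = M_2 = 0.
Solving: M_0 = 0, M_1 = -9/4, M_2 = 0.
On [0, 2], p(t) = -5 + 11/4·t + 0·t² - 3/16·t³.
With t = 3/2: p(3/2) = -193/128.

-1.5078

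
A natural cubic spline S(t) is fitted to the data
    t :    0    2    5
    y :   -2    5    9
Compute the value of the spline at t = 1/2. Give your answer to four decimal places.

-0.0469

With M_i denoting the second derivative at x_i, h_i = 2, 3, and Δ_i = (y_(i+1) − y_i)/h_i = 7/2, 4/3:
  2·M_0 + 10·M_1 + 3·M_2 = 6(Δ_1 - Δ_0) = -13
Natural end conditions: M_0 = M_2 = 0.
Hence M_0 = 0, M_1 = -13/10, M_2 = 0.
On [0, 2], S(t) = -2 + 59/15·t + 0·t² - 13/120·t³.
With t = 1/2: S(1/2) = -3/64.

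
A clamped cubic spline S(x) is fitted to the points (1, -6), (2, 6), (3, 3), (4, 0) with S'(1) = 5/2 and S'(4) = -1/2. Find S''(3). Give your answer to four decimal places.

Put m_i = S'' at the i-th knot. Here h = (1, 1, 1) and Δ = (12, -3, -3), so the interior equations h_(i-1)·m_(i-1) + 2(h_(i-1)+h_i)·m_i + h_i·m_(i+1) = 6(Δ_i − Δ_(i-1)) read
  1·m_0 + 4·m_1 + 1·m_2 = 6(Δ_1 - Δ_0) = -90
  1·m_1 + 4·m_2 + 1·m_3 = 6(Δ_2 - Δ_1) = 0
Clamped end conditions give two more equations: 2h_0·m_0 + h_0·m_1 = 6(Δ_0 - S'(1)) = 57 and h_2·m_2 + 2h_2·m_3 = 6(S'(4) - Δ_2) = 15.
Hence m_0 = 233/5, m_1 = -181/5, m_2 = 41/5, m_3 = 17/5.

8.2000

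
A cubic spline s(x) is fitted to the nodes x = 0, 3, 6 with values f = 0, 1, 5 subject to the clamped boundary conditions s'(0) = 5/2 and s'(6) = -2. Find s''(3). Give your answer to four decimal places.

Put m_i = s'' at the i-th knot. Here h = (3, 3) and Δ = (1/3, 4/3), so the interior equations h_(i-1)·m_(i-1) + 2(h_(i-1)+h_i)·m_i + h_i·m_(i+1) = 6(Δ_i − Δ_(i-1)) read
  3·m_0 + 12·m_1 + 3·m_2 = 6(Δ_1 - Δ_0) = 6
Clamped end conditions give two more equations: 2h_0·m_0 + h_0·m_1 = 6(Δ_0 - s'(0)) = -13 and h_1·m_1 + 2h_1·m_2 = 6(s'(6) - Δ_1) = -20.
Solving the tridiagonal system: m_0 = -41/12, m_1 = 5/2, m_2 = -55/12.

2.5000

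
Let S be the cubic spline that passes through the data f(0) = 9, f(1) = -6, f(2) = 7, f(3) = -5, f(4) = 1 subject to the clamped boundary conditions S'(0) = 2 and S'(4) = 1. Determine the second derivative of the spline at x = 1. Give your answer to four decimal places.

Write σ_i for S''(x_i). With h_i = 1, 1, 1, 1 and divided differences Δ_i = -15, 13, -12, 6, the continuity of S' gives the tridiagonal system
  1·σ_0 + 4·σ_1 + 1·σ_2 = 6(Δ_1 - Δ_0) = 168
  1·σ_1 + 4·σ_2 + 1·σ_3 = 6(Δ_2 - Δ_1) = -150
  1·σ_2 + 4·σ_3 + 1·σ_4 = 6(Δ_3 - Δ_2) = 108
Clamped end conditions give two more equations: 2h_0·σ_0 + h_0·σ_1 = 6(Δ_0 - S'(0)) = -102 and h_3·σ_3 + 2h_3·σ_4 = 6(S'(4) - Δ_3) = -30.
Solving: σ_0 = -2593/28, σ_1 = 1165/14, σ_2 = -289/4, σ_3 = 781/14, σ_4 = -1201/28.

83.2143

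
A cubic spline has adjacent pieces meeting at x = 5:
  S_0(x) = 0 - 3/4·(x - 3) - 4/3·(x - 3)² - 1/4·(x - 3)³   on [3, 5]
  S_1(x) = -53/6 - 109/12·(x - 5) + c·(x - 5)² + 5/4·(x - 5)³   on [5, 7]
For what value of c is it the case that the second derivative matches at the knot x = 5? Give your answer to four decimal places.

-2.8333

S_0''(x) = -8/3 - 3/2·(x - 3), so S_0''(5) = -17/3. On the right, S_1''(5) = 2c, so c = -17/6.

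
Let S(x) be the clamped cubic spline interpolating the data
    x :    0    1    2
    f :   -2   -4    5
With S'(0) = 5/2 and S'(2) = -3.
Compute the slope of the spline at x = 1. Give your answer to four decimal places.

5.3750

With σ_i denoting the second derivative at x_i, h_i = 1, 1, and Δ_i = (y_(i+1) − y_i)/h_i = -2, 9:
  1·σ_0 + 4·σ_1 + 1·σ_2 = 6(Δ_1 - Δ_0) = 66
Clamped end conditions give two more equations: 2h_0·σ_0 + h_0·σ_1 = 6(Δ_0 - S'(0)) = -27 and h_1·σ_1 + 2h_1·σ_2 = 6(S'(2) - Δ_1) = -72.
Solving the tridiagonal system: σ_0 = -131/4, σ_1 = 77/2, σ_2 = -221/4.
On [1, 2], S'(x) = b_1 + 2c_1·(x - 1) + 3d_1·(x - 1)² with b_1 = Δ_1 - h_1(2σ_1 + σ_2)/6 = 43/8, c_1 = σ_1/2 = 77/4, d_1 = (σ_2 - σ_1)/(6h_1) = -125/8. So S'(1) = 43/8.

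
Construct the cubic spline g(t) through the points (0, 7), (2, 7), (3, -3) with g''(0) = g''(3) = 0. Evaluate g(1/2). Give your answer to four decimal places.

Write m_i for g''(x_i). With h_i = 2, 1 and divided differences Δ_i = 0, -10, the continuity of g' gives the tridiagonal system
  2·m_0 + 6·m_1 + 1·m_2 = 6(Δ_1 - Δ_0) = -60
Natural end conditions: m_0 = m_2 = 0.
Solving: m_0 = 0, m_1 = -10, m_2 = 0.
On [0, 2], g(t) = 7 + 10/3·t + 0·t² - 5/6·t³.
With t = 1/2: g(1/2) = 137/16.

8.5625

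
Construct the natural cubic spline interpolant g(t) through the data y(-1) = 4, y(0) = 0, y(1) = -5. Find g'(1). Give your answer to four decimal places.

-5.2500

With M_i denoting the second derivative at x_i, h_i = 1, 1, and Δ_i = (y_(i+1) − y_i)/h_i = -4, -5:
  1·M_0 + 4·M_1 + 1·M_2 = 6(Δ_1 - Δ_0) = -6
Natural end conditions: M_0 = M_2 = 0.
Solving the tridiagonal system: M_0 = 0, M_1 = -3/2, M_2 = 0.
On [0, 1], g'(t) = b_1 + 2c_1·t + 3d_1·t² with b_1 = Δ_1 - h_1(2M_1 + M_2)/6 = -9/2, c_1 = M_1/2 = -3/4, d_1 = (M_2 - M_1)/(6h_1) = 1/4. So g'(1) = -21/4.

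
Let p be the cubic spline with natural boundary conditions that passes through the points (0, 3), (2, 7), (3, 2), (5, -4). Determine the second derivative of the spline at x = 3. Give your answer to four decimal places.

3.2571

Write M_i for p''(x_i). With h_i = 2, 1, 2 and divided differences Δ_i = 2, -5, -3, the continuity of p' gives the tridiagonal system
  2·M_0 + 6·M_1 + 1·M_2 = 6(Δ_1 - Δ_0) = -42
  1·M_1 + 6·M_2 + 2·M_3 = 6(Δ_2 - Δ_1) = 12
Natural end conditions: M_0 = M_3 = 0.
Hence M_0 = 0, M_1 = -264/35, M_2 = 114/35, M_3 = 0.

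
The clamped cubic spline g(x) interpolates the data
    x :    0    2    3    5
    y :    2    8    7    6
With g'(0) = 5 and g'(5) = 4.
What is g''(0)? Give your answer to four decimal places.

With m_i denoting the second derivative at x_i, h_i = 2, 1, 2, and Δ_i = (y_(i+1) − y_i)/h_i = 3, -1, -1/2:
  2·m_0 + 6·m_1 + 1·m_2 = 6(Δ_1 - Δ_0) = -24
  1·m_1 + 6·m_2 + 2·m_3 = 6(Δ_2 - Δ_1) = 3
Clamped end conditions give two more equations: 2h_0·m_0 + h_0·m_1 = 6(Δ_0 - g'(0)) = -12 and h_2·m_2 + 2h_2·m_3 = 6(g'(5) - Δ_2) = 27.
Forward elimination and back-substitution give m_0 = -43/32, m_1 = -53/16, m_2 = -23/16, m_3 = 239/32.

-1.3438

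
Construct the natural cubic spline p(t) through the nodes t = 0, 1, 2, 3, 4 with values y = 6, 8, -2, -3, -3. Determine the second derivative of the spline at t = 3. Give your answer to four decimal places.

-3.5357

Put σ_i = p'' at the i-th knot. Here h = (1, 1, 1, 1) and Δ = (2, -10, -1, 0), so the interior equations h_(i-1)·σ_(i-1) + 2(h_(i-1)+h_i)·σ_i + h_i·σ_(i+1) = 6(Δ_i − Δ_(i-1)) read
  1·σ_0 + 4·σ_1 + 1·σ_2 = 6(Δ_1 - Δ_0) = -72
  1·σ_1 + 4·σ_2 + 1·σ_3 = 6(Δ_2 - Δ_1) = 54
  1·σ_2 + 4·σ_3 + 1·σ_4 = 6(Δ_3 - Δ_2) = 6
Natural end conditions: σ_0 = σ_4 = 0.
Solving the tridiagonal system: σ_0 = 0, σ_1 = -645/28, σ_2 = 141/7, σ_3 = -99/28, σ_4 = 0.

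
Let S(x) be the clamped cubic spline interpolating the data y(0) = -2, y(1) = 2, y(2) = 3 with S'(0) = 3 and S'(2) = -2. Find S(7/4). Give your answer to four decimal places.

Write M_i for S''(x_i). With h_i = 1, 1 and divided differences Δ_i = 4, 1, the continuity of S' gives the tridiagonal system
  1·M_0 + 4·M_1 + 1·M_2 = 6(Δ_1 - Δ_0) = -18
Clamped end conditions give two more equations: 2h_0·M_0 + h_0·M_1 = 6(Δ_0 - S'(0)) = 6 and h_1·M_1 + 2h_1·M_2 = 6(S'(2) - Δ_1) = -18.
Solving the tridiagonal system: M_0 = 5, M_1 = -4, M_2 = -7.
On [1, 2], S(x) = 2 + 7/2·(x - 1) - 2·(x - 1)² - 1/2·(x - 1)³.
With (x - 1) = 3/4: S(7/4) = 421/128.

3.2891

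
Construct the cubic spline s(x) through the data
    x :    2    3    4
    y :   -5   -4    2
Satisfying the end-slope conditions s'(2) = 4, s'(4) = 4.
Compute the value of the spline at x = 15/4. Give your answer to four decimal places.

0.6523

Write M_i for s''(x_i). With h_i = 1, 1 and divided differences Δ_i = 1, 6, the continuity of s' gives the tridiagonal system
  1·M_0 + 4·M_1 + 1·M_2 = 6(Δ_1 - Δ_0) = 30
Clamped end conditions give two more equations: 2h_0·M_0 + h_0·M_1 = 6(Δ_0 - s'(2)) = -18 and h_1·M_1 + 2h_1·M_2 = 6(s'(4) - Δ_1) = -12.
Solving the tridiagonal system: M_0 = -33/2, M_1 = 15, M_2 = -27/2.
On [3, 4], s(x) = -4 + 13/4·(x - 3) + 15/2·(x - 3)² - 19/4·(x - 3)³.
With (x - 3) = 3/4: s(15/4) = 167/256.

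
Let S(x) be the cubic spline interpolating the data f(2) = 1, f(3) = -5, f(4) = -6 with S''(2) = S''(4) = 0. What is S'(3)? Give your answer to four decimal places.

Let m_i = S''(x_i). Step sizes h_i = 1, 1; slopes of the chords Δ_i = (y_(i+1) - y_i)/h_i = -6, -1.
  1·m_0 + 4·m_1 + 1·m_2 = 6(Δ_1 - Δ_0) = 30
Natural end conditions: m_0 = m_2 = 0.
Forward elimination and back-substitution give m_0 = 0, m_1 = 15/2, m_2 = 0.
On [3, 4], S'(x) = b_1 + 2c_1·(x - 3) + 3d_1·(x - 3)² with b_1 = Δ_1 - h_1(2m_1 + m_2)/6 = -7/2, c_1 = m_1/2 = 15/4, d_1 = (m_2 - m_1)/(6h_1) = -5/4. So S'(3) = -7/2.

-3.5000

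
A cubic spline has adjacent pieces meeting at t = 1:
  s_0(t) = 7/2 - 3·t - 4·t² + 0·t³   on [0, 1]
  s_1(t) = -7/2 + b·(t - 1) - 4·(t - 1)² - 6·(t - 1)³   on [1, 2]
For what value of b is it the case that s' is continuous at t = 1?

-11

s_0'(t) = -3 - 8·t + 0·t², so s_0'(1) = -11. On the right, s_1'(1) = b, so b = -11.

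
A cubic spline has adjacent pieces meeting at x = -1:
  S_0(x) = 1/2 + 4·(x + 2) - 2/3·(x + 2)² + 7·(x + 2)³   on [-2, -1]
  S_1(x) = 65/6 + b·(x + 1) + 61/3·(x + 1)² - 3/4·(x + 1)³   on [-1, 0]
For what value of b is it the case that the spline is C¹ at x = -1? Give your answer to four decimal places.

S_0'(x) = 4 - 4/3·(x + 2) + 21·(x + 2)², so S_0'(-1) = 71/3. On the right, S_1'(-1) = b, so b = 71/3.

23.6667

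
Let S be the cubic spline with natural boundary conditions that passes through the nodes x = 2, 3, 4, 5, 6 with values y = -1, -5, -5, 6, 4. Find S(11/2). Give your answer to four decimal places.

Let M_i = S''(x_i). Step sizes h_i = 1, 1, 1, 1; slopes of the chords Δ_i = (y_(i+1) - y_i)/h_i = -4, 0, 11, -2.
  1·M_0 + 4·M_1 + 1·M_2 = 6(Δ_1 - Δ_0) = 24
  1·M_1 + 4·M_2 + 1·M_3 = 6(Δ_2 - Δ_1) = 66
  1·M_2 + 4·M_3 + 1·M_4 = 6(Δ_3 - Δ_2) = -78
Natural end conditions: M_0 = M_4 = 0.
Forward elimination and back-substitution give M_0 = 0, M_1 = 9/28, M_2 = 159/7, M_3 = -705/28, M_4 = 0.
On [5, 6], S(x) = 6 + 179/28·(x - 5) - 705/56·(x - 5)² + 235/56·(x - 5)³.
With (x - 5) = 1/2: S(11/2) = 2945/448.

6.5737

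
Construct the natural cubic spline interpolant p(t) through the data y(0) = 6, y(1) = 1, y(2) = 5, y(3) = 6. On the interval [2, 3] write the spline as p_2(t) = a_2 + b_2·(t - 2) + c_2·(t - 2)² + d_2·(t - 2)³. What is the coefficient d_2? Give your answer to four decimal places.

1.4000

Write M_i for p''(x_i). With h_i = 1, 1, 1 and divided differences Δ_i = -5, 4, 1, the continuity of p' gives the tridiagonal system
  1·M_0 + 4·M_1 + 1·M_2 = 6(Δ_1 - Δ_0) = 54
  1·M_1 + 4·M_2 + 1·M_3 = 6(Δ_2 - Δ_1) = -18
Natural end conditions: M_0 = M_3 = 0.
Solving the tridiagonal system: M_0 = 0, M_1 = 78/5, M_2 = -42/5, M_3 = 0.
On [2, 3], with p_2(t) = a_2 + b_2·(t - 2) + c_2·(t - 2)² + d_2·(t - 2)³: c_2 = M_2/2 = -21/5, d_2 = (M_3 - M_2)/(6h_2) = 7/5, b_2 = Δ_2 - h_2(2M_2 + M_3)/6 = 19/5.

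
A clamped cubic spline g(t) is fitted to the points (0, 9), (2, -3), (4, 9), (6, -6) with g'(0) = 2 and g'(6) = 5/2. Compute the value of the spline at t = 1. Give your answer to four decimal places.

3.5167

Put σ_i = g'' at the i-th knot. Here h = (2, 2, 2) and Δ = (-6, 6, -15/2), so the interior equations h_(i-1)·σ_(i-1) + 2(h_(i-1)+h_i)·σ_i + h_i·σ_(i+1) = 6(Δ_i − Δ_(i-1)) read
  2·σ_0 + 8·σ_1 + 2·σ_2 = 6(Δ_1 - Δ_0) = 72
  2·σ_1 + 8·σ_2 + 2·σ_3 = 6(Δ_2 - Δ_1) = -81
Clamped end conditions give two more equations: 2h_0·σ_0 + h_0·σ_1 = 6(Δ_0 - g'(0)) = -48 and h_2·σ_2 + 2h_2·σ_3 = 6(g'(6) - Δ_2) = 60.
Solving the tridiagonal system: σ_0 = -329/15, σ_1 = 298/15, σ_2 = -323/15, σ_3 = 773/30.
On [0, 2], g(t) = 9 + 2·t - 329/30·t² + 209/60·t³.
With t = 1: g(1) = 211/60.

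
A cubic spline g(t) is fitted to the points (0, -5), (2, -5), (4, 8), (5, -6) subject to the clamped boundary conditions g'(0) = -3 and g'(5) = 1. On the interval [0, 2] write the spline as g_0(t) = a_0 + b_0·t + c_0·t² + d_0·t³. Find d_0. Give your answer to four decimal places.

1.4402

Let m_i = g''(x_i). Step sizes h_i = 2, 2, 1; slopes of the chords Δ_i = (y_(i+1) - y_i)/h_i = 0, 13/2, -14.
  2·m_0 + 8·m_1 + 2·m_2 = 6(Δ_1 - Δ_0) = 39
  2·m_1 + 6·m_2 + 1·m_3 = 6(Δ_2 - Δ_1) = -123
Clamped end conditions give two more equations: 2h_0·m_0 + h_0·m_1 = 6(Δ_0 - g'(0)) = 18 and h_2·m_2 + 2h_2·m_3 = 6(g'(5) - Δ_2) = 90.
Forward elimination and back-substitution give m_0 = -127/46, m_1 = 334/23, m_2 = -824/23, m_3 = 1447/23.
On [0, 2], with g_0(t) = a_0 + b_0·t + c_0·t² + d_0·t³: c_0 = m_0/2 = -127/92, d_0 = (m_1 - m_0)/(6h_0) = 265/184, b_0 = Δ_0 - h_0(2m_0 + m_1)/6 = -3.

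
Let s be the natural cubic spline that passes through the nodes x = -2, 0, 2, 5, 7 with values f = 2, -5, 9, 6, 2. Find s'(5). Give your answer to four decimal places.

Put M_i = s'' at the i-th knot. Here h = (2, 2, 3, 2) and Δ = (-7/2, 7, -1, -2), so the interior equations h_(i-1)·M_(i-1) + 2(h_(i-1)+h_i)·M_i + h_i·M_(i+1) = 6(Δ_i − Δ_(i-1)) read
  2·M_0 + 8·M_1 + 2·M_2 = 6(Δ_1 - Δ_0) = 63
  2·M_1 + 10·M_2 + 3·M_3 = 6(Δ_2 - Δ_1) = -48
  3·M_2 + 10·M_3 + 2·M_4 = 6(Δ_3 - Δ_2) = -6
Natural end conditions: M_0 = M_4 = 0.
Solving the tridiagonal system: M_0 = 0, M_1 = 6657/688, M_2 = -1239/172, M_3 = 537/344, M_4 = 0.
On [5, 7], s'(x) = b_3 + 2c_3·(x - 5) + 3d_3·(x - 5)² with b_3 = Δ_3 - h_3(2M_3 + M_4)/6 = -523/172, c_3 = M_3/2 = 537/688, d_3 = (M_4 - M_3)/(6h_3) = -179/1376. So s'(5) = -523/172.

-3.0407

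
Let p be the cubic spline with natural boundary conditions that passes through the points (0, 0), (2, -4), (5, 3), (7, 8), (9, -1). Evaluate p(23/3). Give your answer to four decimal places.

Let m_i = p''(x_i). Step sizes h_i = 2, 3, 2, 2; slopes of the chords Δ_i = (y_(i+1) - y_i)/h_i = -2, 7/3, 5/2, -9/2.
  2·m_0 + 10·m_1 + 3·m_2 = 6(Δ_1 - Δ_0) = 26
  3·m_1 + 10·m_2 + 2·m_3 = 6(Δ_2 - Δ_1) = 1
  2·m_2 + 8·m_3 + 2·m_4 = 6(Δ_3 - Δ_2) = -42
Natural end conditions: m_0 = m_4 = 0.
Hence m_0 = 0, m_1 = 425/172, m_2 = 37/86, m_3 = -1843/344, m_4 = 0.
On [7, 9], p(x) = 8 - 479/516·(x - 7) - 1843/688·(x - 7)² + 1843/4128·(x - 7)³.
With (x - 7) = 2/3: p(23/3) = 44045/6966.

6.3229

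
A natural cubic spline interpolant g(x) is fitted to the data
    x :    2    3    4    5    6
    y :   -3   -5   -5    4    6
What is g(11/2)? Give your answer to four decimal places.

Write σ_i for g''(x_i). With h_i = 1, 1, 1, 1 and divided differences Δ_i = -2, 0, 9, 2, the continuity of g' gives the tridiagonal system
  1·σ_0 + 4·σ_1 + 1·σ_2 = 6(Δ_1 - Δ_0) = 12
  1·σ_1 + 4·σ_2 + 1·σ_3 = 6(Δ_2 - Δ_1) = 54
  1·σ_2 + 4·σ_3 + 1·σ_4 = 6(Δ_3 - Δ_2) = -42
Natural end conditions: σ_0 = σ_4 = 0.
Forward elimination and back-substitution give σ_0 = 0, σ_1 = -39/28, σ_2 = 123/7, σ_3 = -417/28, σ_4 = 0.
On [5, 6], g(x) = 4 + 195/28·(x - 5) - 417/56·(x - 5)² + 139/56·(x - 5)³.
With (x - 5) = 1/2: g(11/2) = 2657/448.

5.9308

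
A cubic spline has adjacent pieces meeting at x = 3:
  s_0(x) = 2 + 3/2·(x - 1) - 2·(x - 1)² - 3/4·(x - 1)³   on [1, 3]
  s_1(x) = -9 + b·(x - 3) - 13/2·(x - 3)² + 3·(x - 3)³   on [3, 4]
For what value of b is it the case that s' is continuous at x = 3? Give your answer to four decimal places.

s_0'(x) = 3/2 - 4·(x - 1) - 9/4·(x - 1)², so s_0'(3) = -31/2. On the right, s_1'(3) = b, so b = -31/2.

-15.5000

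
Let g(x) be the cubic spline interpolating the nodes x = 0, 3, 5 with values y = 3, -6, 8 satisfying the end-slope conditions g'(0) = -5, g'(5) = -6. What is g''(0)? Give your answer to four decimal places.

Let m_i = g''(x_i). Step sizes h_i = 3, 2; slopes of the chords Δ_i = (y_(i+1) - y_i)/h_i = -3, 7.
  3·m_0 + 10·m_1 + 2·m_2 = 6(Δ_1 - Δ_0) = 60
Clamped end conditions give two more equations: 2h_0·m_0 + h_0·m_1 = 6(Δ_0 - g'(0)) = 12 and h_1·m_1 + 2h_1·m_2 = 6(g'(5) - Δ_1) = -78.
Solving the tridiagonal system: m_0 = -21/5, m_1 = 62/5, m_2 = -257/10.

-4.2000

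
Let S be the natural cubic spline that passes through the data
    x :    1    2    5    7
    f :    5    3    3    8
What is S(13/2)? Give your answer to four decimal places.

Let M_i = S''(x_i). Step sizes h_i = 1, 3, 2; slopes of the chords Δ_i = (y_(i+1) - y_i)/h_i = -2, 0, 5/2.
  1·M_0 + 8·M_1 + 3·M_2 = 6(Δ_1 - Δ_0) = 12
  3·M_1 + 10·M_2 + 2·M_3 = 6(Δ_2 - Δ_1) = 15
Natural end conditions: M_0 = M_3 = 0.
Hence M_0 = 0, M_1 = 75/71, M_2 = 84/71, M_3 = 0.
On [5, 7], S(x) = 3 + 243/142·(x - 5) + 42/71·(x - 5)² - 7/71·(x - 5)³.
With (x - 5) = 3/2: S(13/2) = 3729/568.

6.5651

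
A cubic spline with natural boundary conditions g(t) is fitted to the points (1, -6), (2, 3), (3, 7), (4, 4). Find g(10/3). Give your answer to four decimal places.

Let m_i = g''(x_i). Step sizes h_i = 1, 1, 1; slopes of the chords Δ_i = (y_(i+1) - y_i)/h_i = 9, 4, -3.
  1·m_0 + 4·m_1 + 1·m_2 = 6(Δ_1 - Δ_0) = -30
  1·m_1 + 4·m_2 + 1·m_3 = 6(Δ_2 - Δ_1) = -42
Natural end conditions: m_0 = m_3 = 0.
Forward elimination and back-substitution give m_0 = 0, m_1 = -26/5, m_2 = -46/5, m_3 = 0.
On [3, 4], g(t) = 7 + 1/15·(t - 3) - 23/5·(t - 3)² + 23/15·(t - 3)³.
With (t - 3) = 1/3: g(10/3) = 532/81.

6.5679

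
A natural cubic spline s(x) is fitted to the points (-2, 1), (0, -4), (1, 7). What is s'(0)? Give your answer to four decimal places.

Put m_i = s'' at the i-th knot. Here h = (2, 1) and Δ = (-5/2, 11), so the interior equations h_(i-1)·m_(i-1) + 2(h_(i-1)+h_i)·m_i + h_i·m_(i+1) = 6(Δ_i − Δ_(i-1)) read
  2·m_0 + 6·m_1 + 1·m_2 = 6(Δ_1 - Δ_0) = 81
Natural end conditions: m_0 = m_2 = 0.
Solving: m_0 = 0, m_1 = 27/2, m_2 = 0.
On [0, 1], s'(x) = b_1 + 2c_1·x + 3d_1·x² with b_1 = Δ_1 - h_1(2m_1 + m_2)/6 = 13/2, c_1 = m_1/2 = 27/4, d_1 = (m_2 - m_1)/(6h_1) = -9/4. So s'(0) = 13/2.

6.5000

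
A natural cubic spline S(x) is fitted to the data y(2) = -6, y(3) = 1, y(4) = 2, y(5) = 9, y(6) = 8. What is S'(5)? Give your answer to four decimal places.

4.3571

Write σ_i for S''(x_i). With h_i = 1, 1, 1, 1 and divided differences Δ_i = 7, 1, 7, -1, the continuity of S' gives the tridiagonal system
  1·σ_0 + 4·σ_1 + 1·σ_2 = 6(Δ_1 - Δ_0) = -36
  1·σ_1 + 4·σ_2 + 1·σ_3 = 6(Δ_2 - Δ_1) = 36
  1·σ_2 + 4·σ_3 + 1·σ_4 = 6(Δ_3 - Δ_2) = -48
Natural end conditions: σ_0 = σ_4 = 0.
Forward elimination and back-substitution give σ_0 = 0, σ_1 = -183/14, σ_2 = 114/7, σ_3 = -225/14, σ_4 = 0.
On [5, 6], S'(x) = b_3 + 2c_3·(x - 5) + 3d_3·(x - 5)² with b_3 = Δ_3 - h_3(2σ_3 + σ_4)/6 = 61/14, c_3 = σ_3/2 = -225/28, d_3 = (σ_4 - σ_3)/(6h_3) = 75/28. So S'(5) = 61/14.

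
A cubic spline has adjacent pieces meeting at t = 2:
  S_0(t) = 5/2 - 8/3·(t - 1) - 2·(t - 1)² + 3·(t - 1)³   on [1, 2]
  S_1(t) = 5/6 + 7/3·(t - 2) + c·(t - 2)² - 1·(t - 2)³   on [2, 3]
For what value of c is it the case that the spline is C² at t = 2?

7

S_0''(t) = -4 + 18·(t - 1), so S_0''(2) = 14. On the right, S_1''(2) = 2c, so c = 7.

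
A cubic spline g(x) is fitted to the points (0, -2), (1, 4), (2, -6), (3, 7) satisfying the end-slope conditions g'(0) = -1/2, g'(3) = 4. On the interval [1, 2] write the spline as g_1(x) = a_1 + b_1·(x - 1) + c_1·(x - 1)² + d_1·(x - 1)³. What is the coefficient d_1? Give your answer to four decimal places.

18.7000

Put σ_i = g'' at the i-th knot. Here h = (1, 1, 1) and Δ = (6, -10, 13), so the interior equations h_(i-1)·σ_(i-1) + 2(h_(i-1)+h_i)·σ_i + h_i·σ_(i+1) = 6(Δ_i − Δ_(i-1)) read
  1·σ_0 + 4·σ_1 + 1·σ_2 = 6(Δ_1 - Δ_0) = -96
  1·σ_1 + 4·σ_2 + 1·σ_3 = 6(Δ_2 - Δ_1) = 138
Clamped end conditions give two more equations: 2h_0·σ_0 + h_0·σ_1 = 6(Δ_0 - g'(0)) = 39 and h_2·σ_2 + 2h_2·σ_3 = 6(g'(3) - Δ_2) = -54.
Forward elimination and back-substitution give σ_0 = 224/5, σ_1 = -253/5, σ_2 = 308/5, σ_3 = -289/5.
On [1, 2], with g_1(x) = a_1 + b_1·(x - 1) + c_1·(x - 1)² + d_1·(x - 1)³: c_1 = σ_1/2 = -253/10, d_1 = (σ_2 - σ_1)/(6h_1) = 187/10, b_1 = Δ_1 - h_1(2σ_1 + σ_2)/6 = -17/5.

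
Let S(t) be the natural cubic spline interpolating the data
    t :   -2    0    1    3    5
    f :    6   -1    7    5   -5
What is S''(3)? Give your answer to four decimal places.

Let M_i = S''(x_i). Step sizes h_i = 2, 1, 2, 2; slopes of the chords Δ_i = (y_(i+1) - y_i)/h_i = -7/2, 8, -1, -5.
  2·M_0 + 6·M_1 + 1·M_2 = 6(Δ_1 - Δ_0) = 69
  1·M_1 + 6·M_2 + 2·M_3 = 6(Δ_2 - Δ_1) = -54
  2·M_2 + 8·M_3 + 2·M_4 = 6(Δ_3 - Δ_2) = -24
Natural end conditions: M_0 = M_4 = 0.
Hence M_0 = 0, M_1 = 855/64, M_2 = -357/32, M_3 = -27/128, M_4 = 0.

-0.2109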